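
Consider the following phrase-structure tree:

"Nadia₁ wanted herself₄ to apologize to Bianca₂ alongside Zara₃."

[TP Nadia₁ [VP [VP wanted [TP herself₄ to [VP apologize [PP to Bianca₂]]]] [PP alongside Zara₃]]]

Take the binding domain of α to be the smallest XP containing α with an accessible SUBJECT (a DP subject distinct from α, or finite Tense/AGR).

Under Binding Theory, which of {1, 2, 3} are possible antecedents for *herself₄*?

{1}

*herself* is an anaphor, so Principle A applies: it must be bound in its binding domain.
Binding domain of *herself₄*: the matrix TP, whose subject is Nadia₁.
*Nadia₁* c-commands the anaphor within its binding domain → licit binder.
*Bianca₂* does not c-command the anaphor → cannot bind it.
*Zara₃* does not c-command the anaphor → cannot bind it.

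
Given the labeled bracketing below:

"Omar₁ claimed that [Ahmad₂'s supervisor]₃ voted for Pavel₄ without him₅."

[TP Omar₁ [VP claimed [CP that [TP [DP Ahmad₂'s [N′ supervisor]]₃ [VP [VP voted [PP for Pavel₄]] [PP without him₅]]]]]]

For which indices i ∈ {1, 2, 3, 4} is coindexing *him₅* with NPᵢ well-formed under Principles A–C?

{1, 2, 4}

*him* is a pronoun, so Principle B applies: it must be free in its binding domain.
Binding domain of *him₅*: the embedded TP, whose subject is [Ahmad₂'s supervisor]₃.
*Omar₁* c-commands the pronoun but from outside its binding domain, and is not c-commanded by it → coindexation permitted.
*Ahmad₂* and the pronoun do not c-command one another → neither Principle B nor Principle C is at stake; coindexation permitted.
*[Ahmad₂'s supervisor]₃* c-commands the pronoun within its binding domain → coindexation would violate Principle B.
*Pavel₄* and the pronoun do not c-command one another → neither Principle B nor Principle C is at stake; coindexation permitted.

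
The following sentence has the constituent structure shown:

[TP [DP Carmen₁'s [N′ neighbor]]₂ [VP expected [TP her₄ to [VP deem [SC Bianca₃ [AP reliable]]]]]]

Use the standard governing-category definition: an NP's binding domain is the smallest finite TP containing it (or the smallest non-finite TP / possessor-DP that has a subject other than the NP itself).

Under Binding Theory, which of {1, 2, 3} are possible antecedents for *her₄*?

*her* is a pronoun, so Principle B applies: it must be free in its binding domain.
Binding domain of *her₄*: the matrix TP, whose subject is [Carmen₁'s neighbor]₂.
*Carmen₁* and the pronoun do not c-command one another → neither Principle B nor Principle C is at stake; coindexation permitted.
*[Carmen₁'s neighbor]₂* c-commands the pronoun within its binding domain → coindexation would violate Principle B.
*Bianca₃*: the pronoun c-commands this R-expression → coindexation would violate Principle C on *Bianca₃*.

{1}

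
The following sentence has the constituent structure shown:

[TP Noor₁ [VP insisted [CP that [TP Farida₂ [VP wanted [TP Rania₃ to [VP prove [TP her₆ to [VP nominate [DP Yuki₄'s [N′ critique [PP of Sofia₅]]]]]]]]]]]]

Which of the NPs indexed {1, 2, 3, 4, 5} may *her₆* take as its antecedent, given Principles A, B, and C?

*her* is a pronoun, so Principle B applies: it must be free in its binding domain.
Binding domain of *her₆*: the embedded TP, whose subject is Rania₃.
*Noor₁* c-commands the pronoun but from outside its binding domain, and is not c-commanded by it → coindexation permitted.
*Farida₂* c-commands the pronoun but from outside its binding domain, and is not c-commanded by it → coindexation permitted.
*Rania₃* c-commands the pronoun within its binding domain → coindexation would violate Principle B.
*Yuki₄*: the pronoun c-commands this R-expression → coindexation would violate Principle C on *Yuki₄*.
*Sofia₅*: the pronoun c-commands this R-expression → coindexation would violate Principle C on *Sofia₅*.

{1, 2}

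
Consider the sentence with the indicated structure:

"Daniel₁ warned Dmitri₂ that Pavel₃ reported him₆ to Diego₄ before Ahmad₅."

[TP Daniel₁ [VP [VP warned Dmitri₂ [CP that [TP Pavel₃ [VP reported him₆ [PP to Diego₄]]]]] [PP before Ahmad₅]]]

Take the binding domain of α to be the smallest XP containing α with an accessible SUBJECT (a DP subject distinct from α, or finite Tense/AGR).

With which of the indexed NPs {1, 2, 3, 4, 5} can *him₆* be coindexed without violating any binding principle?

*him* is a pronoun, so Principle B applies: it must be free in its binding domain.
Binding domain of *him₆*: the embedded TP, whose subject is Pavel₃.
*Daniel₁* c-commands the pronoun but from outside its binding domain, and is not c-commanded by it → coindexation permitted.
*Dmitri₂* c-commands the pronoun but from outside its binding domain, and is not c-commanded by it → coindexation permitted.
*Pavel₃* c-commands the pronoun within its binding domain → coindexation would violate Principle B.
*Diego₄*: the pronoun c-commands this R-expression → coindexation would violate Principle C on *Diego₄*.
*Ahmad₅* and the pronoun do not c-command one another → neither Principle B nor Principle C is at stake; coindexation permitted.

{1, 2, 5}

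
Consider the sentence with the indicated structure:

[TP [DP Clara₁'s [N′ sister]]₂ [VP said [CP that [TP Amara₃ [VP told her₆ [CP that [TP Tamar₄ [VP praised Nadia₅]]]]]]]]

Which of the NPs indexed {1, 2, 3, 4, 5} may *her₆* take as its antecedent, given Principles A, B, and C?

{1, 2}

*her* is a pronoun, so Principle B applies: it must be free in its binding domain.
Binding domain of *her₆*: the embedded TP, whose subject is Amara₃.
*Clara₁* and the pronoun do not c-command one another → neither Principle B nor Principle C is at stake; coindexation permitted.
*[Clara₁'s sister]₂* c-commands the pronoun but from outside its binding domain, and is not c-commanded by it → coindexation permitted.
*Amara₃* c-commands the pronoun within its binding domain → coindexation would violate Principle B.
*Tamar₄*: the pronoun c-commands this R-expression → coindexation would violate Principle C on *Tamar₄*.
*Nadia₅*: the pronoun c-commands this R-expression → coindexation would violate Principle C on *Nadia₅*.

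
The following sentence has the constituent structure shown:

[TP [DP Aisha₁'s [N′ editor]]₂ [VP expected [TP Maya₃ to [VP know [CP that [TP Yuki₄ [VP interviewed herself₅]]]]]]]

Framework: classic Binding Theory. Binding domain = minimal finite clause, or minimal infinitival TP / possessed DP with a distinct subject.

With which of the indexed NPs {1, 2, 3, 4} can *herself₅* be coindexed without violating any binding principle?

{4}

*herself* is an anaphor, so Principle A applies: it must be bound in its binding domain.
Binding domain of *herself₅*: the embedded TP, whose subject is Yuki₄.
*Aisha₁* does not c-command the anaphor → cannot bind it.
*[Aisha₁'s editor]₂* c-commands the anaphor but is outside its binding domain → cannot satisfy Principle A.
*Maya₃* c-commands the anaphor but is outside its binding domain → cannot satisfy Principle A.
*Yuki₄* c-commands the anaphor within its binding domain → licit binder.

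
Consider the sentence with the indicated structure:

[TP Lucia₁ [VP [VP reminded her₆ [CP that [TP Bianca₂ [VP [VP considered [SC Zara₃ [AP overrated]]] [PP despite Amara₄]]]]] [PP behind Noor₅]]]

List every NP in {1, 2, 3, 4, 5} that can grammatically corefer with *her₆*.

*her* is a pronoun, so Principle B applies: it must be free in its binding domain.
Binding domain of *her₆*: the matrix TP, whose subject is Lucia₁.
*Lucia₁* c-commands the pronoun within its binding domain → coindexation would violate Principle B.
*Bianca₂*: the pronoun c-commands this R-expression → coindexation would violate Principle C on *Bianca₂*.
*Zara₃*: the pronoun c-commands this R-expression → coindexation would violate Principle C on *Zara₃*.
*Amara₄*: the pronoun c-commands this R-expression → coindexation would violate Principle C on *Amara₄*.
*Noor₅* and the pronoun do not c-command one another → neither Principle B nor Principle C is at stake; coindexation permitted.

{5}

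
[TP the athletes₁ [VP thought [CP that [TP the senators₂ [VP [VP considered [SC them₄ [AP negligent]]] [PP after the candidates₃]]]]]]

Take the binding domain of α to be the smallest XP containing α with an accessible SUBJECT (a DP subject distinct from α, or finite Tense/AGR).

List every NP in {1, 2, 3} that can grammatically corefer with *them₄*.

{1, 3}

*them* is a pronoun, so Principle B applies: it must be free in its binding domain.
Binding domain of *them₄*: the embedded TP, whose subject is the senators₂.
*the athletes₁* c-commands the pronoun but from outside its binding domain, and is not c-commanded by it → coindexation permitted.
*the senators₂* c-commands the pronoun within its binding domain → coindexation would violate Principle B.
*the candidates₃* and the pronoun do not c-command one another → neither Principle B nor Principle C is at stake; coindexation permitted.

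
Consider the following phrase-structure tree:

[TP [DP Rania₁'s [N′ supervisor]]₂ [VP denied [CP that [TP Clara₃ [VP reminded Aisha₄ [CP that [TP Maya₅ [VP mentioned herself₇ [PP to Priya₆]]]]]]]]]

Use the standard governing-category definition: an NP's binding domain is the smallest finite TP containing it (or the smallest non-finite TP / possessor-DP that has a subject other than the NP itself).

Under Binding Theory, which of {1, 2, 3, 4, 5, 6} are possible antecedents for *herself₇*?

*herself* is an anaphor, so Principle A applies: it must be bound in its binding domain.
Binding domain of *herself₇*: the embedded TP, whose subject is Maya₅.
*Rania₁* does not c-command the anaphor → cannot bind it.
*[Rania₁'s supervisor]₂* c-commands the anaphor but is outside its binding domain → cannot satisfy Principle A.
*Clara₃* c-commands the anaphor but is outside its binding domain → cannot satisfy Principle A.
*Aisha₄* c-commands the anaphor but is outside its binding domain → cannot satisfy Principle A.
*Maya₅* c-commands the anaphor within its binding domain → licit binder.
*Priya₆* does not c-command the anaphor → cannot bind it.

{5}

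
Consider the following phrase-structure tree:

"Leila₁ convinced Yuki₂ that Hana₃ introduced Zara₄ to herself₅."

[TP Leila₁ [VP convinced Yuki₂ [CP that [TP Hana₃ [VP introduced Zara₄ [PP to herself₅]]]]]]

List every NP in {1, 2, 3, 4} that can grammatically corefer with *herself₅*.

*herself* is an anaphor, so Principle A applies: it must be bound in its binding domain.
Binding domain of *herself₅*: the embedded TP, whose subject is Hana₃.
*Leila₁* c-commands the anaphor but is outside its binding domain → cannot satisfy Principle A.
*Yuki₂* c-commands the anaphor but is outside its binding domain → cannot satisfy Principle A.
*Hana₃* c-commands the anaphor within its binding domain → licit binder.
*Zara₄* c-commands the anaphor within its binding domain → licit binder.

{3, 4}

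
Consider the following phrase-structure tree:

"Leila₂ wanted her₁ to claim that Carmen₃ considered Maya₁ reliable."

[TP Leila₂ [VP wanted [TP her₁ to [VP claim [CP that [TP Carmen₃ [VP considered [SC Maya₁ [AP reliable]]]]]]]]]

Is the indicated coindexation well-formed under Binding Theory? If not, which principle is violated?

Principle C

The two coindexed NPs are *her₁* and *Maya₁*.
*Maya₁* is an R-expression. Principle C requires it to be free everywhere.
*her₁* c-commands it and carries the same index.
The R-expression is bound → Principle C violation.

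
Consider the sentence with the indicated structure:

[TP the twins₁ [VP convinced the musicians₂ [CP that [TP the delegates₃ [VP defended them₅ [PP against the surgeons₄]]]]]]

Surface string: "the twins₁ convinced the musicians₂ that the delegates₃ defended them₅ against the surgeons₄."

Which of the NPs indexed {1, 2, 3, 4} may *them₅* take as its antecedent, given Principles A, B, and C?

*them* is a pronoun, so Principle B applies: it must be free in its binding domain.
Binding domain of *them₅*: the embedded TP, whose subject is the delegates₃.
*the twins₁* c-commands the pronoun but from outside its binding domain, and is not c-commanded by it → coindexation permitted.
*the musicians₂* c-commands the pronoun but from outside its binding domain, and is not c-commanded by it → coindexation permitted.
*the delegates₃* c-commands the pronoun within its binding domain → coindexation would violate Principle B.
*the surgeons₄*: the pronoun c-commands this R-expression → coindexation would violate Principle C on *the surgeons₄*.

{1, 2}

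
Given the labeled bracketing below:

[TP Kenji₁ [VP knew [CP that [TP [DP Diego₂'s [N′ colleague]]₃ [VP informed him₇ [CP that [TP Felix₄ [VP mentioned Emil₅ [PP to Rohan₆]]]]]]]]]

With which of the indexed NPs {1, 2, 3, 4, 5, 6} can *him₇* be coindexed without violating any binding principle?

{1, 2}

*him* is a pronoun, so Principle B applies: it must be free in its binding domain.
Binding domain of *him₇*: the embedded TP, whose subject is [Diego₂'s colleague]₃.
*Kenji₁* c-commands the pronoun but from outside its binding domain, and is not c-commanded by it → coindexation permitted.
*Diego₂* and the pronoun do not c-command one another → neither Principle B nor Principle C is at stake; coindexation permitted.
*[Diego₂'s colleague]₃* c-commands the pronoun within its binding domain → coindexation would violate Principle B.
*Felix₄*: the pronoun c-commands this R-expression → coindexation would violate Principle C on *Felix₄*.
*Emil₅*: the pronoun c-commands this R-expression → coindexation would violate Principle C on *Emil₅*.
*Rohan₆*: the pronoun c-commands this R-expression → coindexation would violate Principle C on *Rohan₆*.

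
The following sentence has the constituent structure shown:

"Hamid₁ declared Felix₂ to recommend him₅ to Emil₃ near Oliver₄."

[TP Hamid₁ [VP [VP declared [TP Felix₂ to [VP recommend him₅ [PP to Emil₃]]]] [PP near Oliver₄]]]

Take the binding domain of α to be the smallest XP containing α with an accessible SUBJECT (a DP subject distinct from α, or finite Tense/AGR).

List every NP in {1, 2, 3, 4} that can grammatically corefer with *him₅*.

{1, 4}

*him* is a pronoun, so Principle B applies: it must be free in its binding domain.
Binding domain of *him₅*: the embedded TP, whose subject is Felix₂.
*Hamid₁* c-commands the pronoun but from outside its binding domain, and is not c-commanded by it → coindexation permitted.
*Felix₂* c-commands the pronoun within its binding domain → coindexation would violate Principle B.
*Emil₃*: the pronoun c-commands this R-expression → coindexation would violate Principle C on *Emil₃*.
*Oliver₄* and the pronoun do not c-command one another → neither Principle B nor Principle C is at stake; coindexation permitted.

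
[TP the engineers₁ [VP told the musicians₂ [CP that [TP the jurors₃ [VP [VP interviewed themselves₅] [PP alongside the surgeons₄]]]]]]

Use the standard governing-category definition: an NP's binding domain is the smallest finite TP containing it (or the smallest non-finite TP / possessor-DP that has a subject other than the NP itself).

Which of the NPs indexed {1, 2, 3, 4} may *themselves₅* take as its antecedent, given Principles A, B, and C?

*themselves* is an anaphor, so Principle A applies: it must be bound in its binding domain.
Binding domain of *themselves₅*: the embedded TP, whose subject is the jurors₃.
*the engineers₁* c-commands the anaphor but is outside its binding domain → cannot satisfy Principle A.
*the musicians₂* c-commands the anaphor but is outside its binding domain → cannot satisfy Principle A.
*the jurors₃* c-commands the anaphor within its binding domain → licit binder.
*the surgeons₄* does not c-command the anaphor → cannot bind it.

{3}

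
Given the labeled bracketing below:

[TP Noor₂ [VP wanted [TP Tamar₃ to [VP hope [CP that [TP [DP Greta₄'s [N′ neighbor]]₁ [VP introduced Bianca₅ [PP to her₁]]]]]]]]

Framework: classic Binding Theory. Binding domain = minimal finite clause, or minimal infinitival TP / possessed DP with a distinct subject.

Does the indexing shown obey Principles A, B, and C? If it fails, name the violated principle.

The two coindexed NPs are *[Greta₄'s neighbor]₁* and *her₁*.
*her₁* is a pronoun. Its binding domain is the embedded TP, whose subject is [Greta₄'s neighbor]₁.
*[Greta₄'s neighbor]₁* c-commands it within that domain and carries the same index.
The pronoun is locally bound → Principle B violation.

Principle B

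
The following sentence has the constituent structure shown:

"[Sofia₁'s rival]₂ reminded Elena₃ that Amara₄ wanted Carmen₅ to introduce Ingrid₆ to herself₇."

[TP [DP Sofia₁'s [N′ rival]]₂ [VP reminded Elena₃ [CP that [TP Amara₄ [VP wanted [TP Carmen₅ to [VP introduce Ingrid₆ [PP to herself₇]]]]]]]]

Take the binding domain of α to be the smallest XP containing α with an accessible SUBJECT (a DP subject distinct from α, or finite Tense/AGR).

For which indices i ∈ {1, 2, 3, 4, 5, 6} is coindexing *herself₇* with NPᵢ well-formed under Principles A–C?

*herself* is an anaphor, so Principle A applies: it must be bound in its binding domain.
Binding domain of *herself₇*: the embedded TP, whose subject is Carmen₅.
*Sofia₁* does not c-command the anaphor → cannot bind it.
*[Sofia₁'s rival]₂* c-commands the anaphor but is outside its binding domain → cannot satisfy Principle A.
*Elena₃* c-commands the anaphor but is outside its binding domain → cannot satisfy Principle A.
*Amara₄* c-commands the anaphor but is outside its binding domain → cannot satisfy Principle A.
*Carmen₅* c-commands the anaphor within its binding domain → licit binder.
*Ingrid₆* c-commands the anaphor within its binding domain → licit binder.

{5, 6}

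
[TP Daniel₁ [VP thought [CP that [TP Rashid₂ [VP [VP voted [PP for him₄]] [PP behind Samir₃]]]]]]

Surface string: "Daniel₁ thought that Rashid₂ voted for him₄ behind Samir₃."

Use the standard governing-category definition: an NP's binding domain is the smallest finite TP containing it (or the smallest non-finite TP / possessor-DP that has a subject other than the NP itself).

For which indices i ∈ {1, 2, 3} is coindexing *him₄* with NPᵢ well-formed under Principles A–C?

{1, 3}

*him* is a pronoun, so Principle B applies: it must be free in its binding domain.
Binding domain of *him₄*: the embedded TP, whose subject is Rashid₂.
*Daniel₁* c-commands the pronoun but from outside its binding domain, and is not c-commanded by it → coindexation permitted.
*Rashid₂* c-commands the pronoun within its binding domain → coindexation would violate Principle B.
*Samir₃* and the pronoun do not c-command one another → neither Principle B nor Principle C is at stake; coindexation permitted.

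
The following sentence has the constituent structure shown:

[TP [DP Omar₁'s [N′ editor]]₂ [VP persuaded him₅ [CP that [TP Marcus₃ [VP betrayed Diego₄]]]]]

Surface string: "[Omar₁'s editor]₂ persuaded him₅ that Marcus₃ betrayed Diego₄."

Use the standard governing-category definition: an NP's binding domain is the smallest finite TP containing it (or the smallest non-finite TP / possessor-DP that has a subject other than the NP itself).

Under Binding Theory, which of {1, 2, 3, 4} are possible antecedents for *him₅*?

{1}

*him* is a pronoun, so Principle B applies: it must be free in its binding domain.
Binding domain of *him₅*: the matrix TP, whose subject is [Omar₁'s editor]₂.
*Omar₁* and the pronoun do not c-command one another → neither Principle B nor Principle C is at stake; coindexation permitted.
*[Omar₁'s editor]₂* c-commands the pronoun within its binding domain → coindexation would violate Principle B.
*Marcus₃*: the pronoun c-commands this R-expression → coindexation would violate Principle C on *Marcus₃*.
*Diego₄*: the pronoun c-commands this R-expression → coindexation would violate Principle C on *Diego₄*.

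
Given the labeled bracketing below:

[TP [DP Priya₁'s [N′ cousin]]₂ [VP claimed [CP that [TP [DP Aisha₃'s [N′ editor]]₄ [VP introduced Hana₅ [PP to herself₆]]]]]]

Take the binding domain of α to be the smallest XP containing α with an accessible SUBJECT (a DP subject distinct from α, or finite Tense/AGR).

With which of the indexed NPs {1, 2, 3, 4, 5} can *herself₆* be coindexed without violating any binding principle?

{4, 5}

*herself* is an anaphor, so Principle A applies: it must be bound in its binding domain.
Binding domain of *herself₆*: the embedded TP, whose subject is [Aisha₃'s editor]₄.
*Priya₁* does not c-command the anaphor → cannot bind it.
*[Priya₁'s cousin]₂* c-commands the anaphor but is outside its binding domain → cannot satisfy Principle A.
*Aisha₃* does not c-command the anaphor → cannot bind it.
*[Aisha₃'s editor]₄* c-commands the anaphor within its binding domain → licit binder.
*Hana₅* c-commands the anaphor within its binding domain → licit binder.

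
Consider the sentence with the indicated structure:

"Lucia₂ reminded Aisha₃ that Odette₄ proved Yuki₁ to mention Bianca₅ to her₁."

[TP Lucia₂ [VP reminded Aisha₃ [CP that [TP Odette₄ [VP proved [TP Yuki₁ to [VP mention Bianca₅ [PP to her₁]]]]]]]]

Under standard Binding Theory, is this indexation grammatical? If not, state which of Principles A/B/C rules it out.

Principle B

The two coindexed NPs are *Yuki₁* and *her₁*.
*her₁* is a pronoun. Its binding domain is the embedded TP, whose subject is Yuki₁.
*Yuki₁* c-commands it within that domain and carries the same index.
The pronoun is locally bound → Principle B violation.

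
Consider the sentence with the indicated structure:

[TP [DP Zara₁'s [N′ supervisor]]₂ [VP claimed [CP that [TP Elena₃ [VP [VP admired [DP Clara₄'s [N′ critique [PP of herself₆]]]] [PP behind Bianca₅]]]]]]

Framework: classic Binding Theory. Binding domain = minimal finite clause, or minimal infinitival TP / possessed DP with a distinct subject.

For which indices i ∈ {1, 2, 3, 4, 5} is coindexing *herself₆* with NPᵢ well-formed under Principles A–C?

*herself* is an anaphor, so Principle A applies: it must be bound in its binding domain.
Binding domain of *herself₆*: the possessed DP, whose subject is Clara₄.
*Zara₁* does not c-command the anaphor → cannot bind it.
*[Zara₁'s supervisor]₂* c-commands the anaphor but is outside its binding domain → cannot satisfy Principle A.
*Elena₃* c-commands the anaphor but is outside its binding domain → cannot satisfy Principle A.
*Clara₄* c-commands the anaphor within its binding domain → licit binder.
*Bianca₅* does not c-command the anaphor → cannot bind it.

{4}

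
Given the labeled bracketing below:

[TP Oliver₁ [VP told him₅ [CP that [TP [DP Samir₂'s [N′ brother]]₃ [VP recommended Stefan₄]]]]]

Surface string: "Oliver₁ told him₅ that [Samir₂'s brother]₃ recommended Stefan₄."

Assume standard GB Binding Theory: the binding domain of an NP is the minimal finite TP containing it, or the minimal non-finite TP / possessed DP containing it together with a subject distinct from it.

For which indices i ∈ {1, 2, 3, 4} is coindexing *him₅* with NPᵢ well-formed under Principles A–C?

*him* is a pronoun, so Principle B applies: it must be free in its binding domain.
Binding domain of *him₅*: the matrix TP, whose subject is Oliver₁.
*Oliver₁* c-commands the pronoun within its binding domain → coindexation would violate Principle B.
*Samir₂*: the pronoun c-commands this R-expression → coindexation would violate Principle C on *Samir₂*.
*[Samir₂'s brother]₃*: the pronoun c-commands this R-expression → coindexation would violate Principle C on *[Samir₂'s brother]₃*.
*Stefan₄*: the pronoun c-commands this R-expression → coindexation would violate Principle C on *Stefan₄*.

none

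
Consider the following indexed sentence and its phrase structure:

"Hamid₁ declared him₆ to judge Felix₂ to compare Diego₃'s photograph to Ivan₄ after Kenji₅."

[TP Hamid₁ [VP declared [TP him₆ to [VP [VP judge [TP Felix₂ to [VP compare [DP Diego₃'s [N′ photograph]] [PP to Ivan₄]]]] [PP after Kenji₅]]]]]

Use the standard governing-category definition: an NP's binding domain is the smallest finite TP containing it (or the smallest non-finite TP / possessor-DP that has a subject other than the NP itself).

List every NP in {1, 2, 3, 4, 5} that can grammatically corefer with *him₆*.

none

*him* is a pronoun, so Principle B applies: it must be free in its binding domain.
Binding domain of *him₆*: the matrix TP, whose subject is Hamid₁.
*Hamid₁* c-commands the pronoun within its binding domain → coindexation would violate Principle B.
*Felix₂*: the pronoun c-commands this R-expression → coindexation would violate Principle C on *Felix₂*.
*Diego₃*: the pronoun c-commands this R-expression → coindexation would violate Principle C on *Diego₃*.
*Ivan₄*: the pronoun c-commands this R-expression → coindexation would violate Principle C on *Ivan₄*.
*Kenji₅*: the pronoun c-commands this R-expression → coindexation would violate Principle C on *Kenji₅*.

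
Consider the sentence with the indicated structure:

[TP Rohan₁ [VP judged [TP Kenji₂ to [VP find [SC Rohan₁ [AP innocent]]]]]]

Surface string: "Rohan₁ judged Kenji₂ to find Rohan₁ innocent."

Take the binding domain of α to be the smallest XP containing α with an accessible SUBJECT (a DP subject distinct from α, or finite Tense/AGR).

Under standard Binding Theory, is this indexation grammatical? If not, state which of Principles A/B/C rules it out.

Principle C

The two coindexed NPs are *Rohan₁* (the lower occurrence) and *Rohan₁* (the higher occurrence).
*Rohan₁* (the lower occurrence) is an R-expression. Principle C requires it to be free everywhere.
*Rohan₁* (the higher occurrence) c-commands it and carries the same index.
The R-expression is bound → Principle C violation.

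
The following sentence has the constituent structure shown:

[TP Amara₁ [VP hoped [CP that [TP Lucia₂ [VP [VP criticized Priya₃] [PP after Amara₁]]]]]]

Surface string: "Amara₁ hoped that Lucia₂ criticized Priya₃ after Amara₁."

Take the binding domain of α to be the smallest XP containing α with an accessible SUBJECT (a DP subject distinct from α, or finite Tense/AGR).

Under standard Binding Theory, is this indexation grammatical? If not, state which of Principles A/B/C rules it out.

The two coindexed NPs are *Amara₁* (the lower occurrence) and *Amara₁* (the higher occurrence).
*Amara₁* (the lower occurrence) is an R-expression. Principle C requires it to be free everywhere.
*Amara₁* (the higher occurrence) c-commands it and carries the same index.
The R-expression is bound → Principle C violation.

Principle C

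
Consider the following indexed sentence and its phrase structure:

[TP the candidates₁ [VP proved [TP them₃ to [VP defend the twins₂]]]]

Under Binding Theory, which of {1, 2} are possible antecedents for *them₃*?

*them* is a pronoun, so Principle B applies: it must be free in its binding domain.
Binding domain of *them₃*: the matrix TP, whose subject is the candidates₁.
*the candidates₁* c-commands the pronoun within its binding domain → coindexation would violate Principle B.
*the twins₂*: the pronoun c-commands this R-expression → coindexation would violate Principle C on *the twins₂*.

none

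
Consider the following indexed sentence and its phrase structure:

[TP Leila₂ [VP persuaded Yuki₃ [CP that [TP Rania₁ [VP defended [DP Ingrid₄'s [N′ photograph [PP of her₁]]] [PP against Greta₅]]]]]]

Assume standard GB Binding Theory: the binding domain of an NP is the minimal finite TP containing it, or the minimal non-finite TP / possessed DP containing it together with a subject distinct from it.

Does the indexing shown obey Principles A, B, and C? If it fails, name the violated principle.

The two coindexed NPs are *Rania₁* and *her₁*.
*her₁* is a pronoun; its binding domain is the possessed DP, whose subject is Ingrid₄. Within that domain it is c-commanded only by *Ingrid₄*, which carries a different index — the pronoun is free locally, so Principle B holds.
*Rania₁* is an R-expression; *her₁* does not c-command it, and no other NP shares its index, so Principle C is satisfied.
All principles are respected.

grammatical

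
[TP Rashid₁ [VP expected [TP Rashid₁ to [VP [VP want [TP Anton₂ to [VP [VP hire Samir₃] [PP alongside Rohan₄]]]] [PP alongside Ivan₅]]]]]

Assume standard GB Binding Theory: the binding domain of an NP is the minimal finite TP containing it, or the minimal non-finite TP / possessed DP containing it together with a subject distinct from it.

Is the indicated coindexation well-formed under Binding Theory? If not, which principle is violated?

Principle C

The two coindexed NPs are *Rashid₁* (the higher occurrence) and *Rashid₁* (the lower occurrence).
*Rashid₁* (the lower occurrence) is an R-expression. Principle C requires it to be free everywhere.
*Rashid₁* (the higher occurrence) c-commands it and carries the same index.
The R-expression is bound → Principle C violation.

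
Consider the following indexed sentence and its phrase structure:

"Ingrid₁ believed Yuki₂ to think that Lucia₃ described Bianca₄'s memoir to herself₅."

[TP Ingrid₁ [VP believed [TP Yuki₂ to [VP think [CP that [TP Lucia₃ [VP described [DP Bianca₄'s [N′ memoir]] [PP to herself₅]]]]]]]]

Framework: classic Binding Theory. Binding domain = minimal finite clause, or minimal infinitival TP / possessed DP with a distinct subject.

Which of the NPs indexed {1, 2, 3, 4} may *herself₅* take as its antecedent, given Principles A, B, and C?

*herself* is an anaphor, so Principle A applies: it must be bound in its binding domain.
Binding domain of *herself₅*: the embedded TP, whose subject is Lucia₃.
*Ingrid₁* c-commands the anaphor but is outside its binding domain → cannot satisfy Principle A.
*Yuki₂* c-commands the anaphor but is outside its binding domain → cannot satisfy Principle A.
*Lucia₃* c-commands the anaphor within its binding domain → licit binder.
*Bianca₄* does not c-command the anaphor → cannot bind it.

{3}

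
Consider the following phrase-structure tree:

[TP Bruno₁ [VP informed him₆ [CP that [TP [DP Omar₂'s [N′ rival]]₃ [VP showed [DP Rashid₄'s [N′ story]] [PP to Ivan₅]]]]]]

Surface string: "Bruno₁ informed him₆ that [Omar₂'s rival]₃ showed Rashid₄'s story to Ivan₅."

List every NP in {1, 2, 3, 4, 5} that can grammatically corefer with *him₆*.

none

*him* is a pronoun, so Principle B applies: it must be free in its binding domain.
Binding domain of *him₆*: the matrix TP, whose subject is Bruno₁.
*Bruno₁* c-commands the pronoun within its binding domain → coindexation would violate Principle B.
*Omar₂*: the pronoun c-commands this R-expression → coindexation would violate Principle C on *Omar₂*.
*[Omar₂'s rival]₃*: the pronoun c-commands this R-expression → coindexation would violate Principle C on *[Omar₂'s rival]₃*.
*Rashid₄*: the pronoun c-commands this R-expression → coindexation would violate Principle C on *Rashid₄*.
*Ivan₅*: the pronoun c-commands this R-expression → coindexation would violate Principle C on *Ivan₅*.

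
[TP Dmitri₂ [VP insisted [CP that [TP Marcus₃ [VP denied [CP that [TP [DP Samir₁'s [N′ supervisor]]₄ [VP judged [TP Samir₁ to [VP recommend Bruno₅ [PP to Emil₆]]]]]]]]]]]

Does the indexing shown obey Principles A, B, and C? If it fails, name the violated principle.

The two coindexed NPs are *Samir₁* and *Samir₁*.
*Samir₁* is an R-expression; no coindexed NP c-commands it, so Principle C holds.
*Samir₁* is an R-expression; *Samir₁* does not c-command it, and no other NP shares its index, so Principle C is satisfied.
All principles are respected.

grammatical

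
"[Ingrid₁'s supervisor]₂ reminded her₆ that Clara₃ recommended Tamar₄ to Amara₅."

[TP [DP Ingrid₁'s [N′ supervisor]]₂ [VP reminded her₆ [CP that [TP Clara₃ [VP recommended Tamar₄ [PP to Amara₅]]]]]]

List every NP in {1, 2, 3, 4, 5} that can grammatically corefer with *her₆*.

{1}

*her* is a pronoun, so Principle B applies: it must be free in its binding domain.
Binding domain of *her₆*: the matrix TP, whose subject is [Ingrid₁'s supervisor]₂.
*Ingrid₁* and the pronoun do not c-command one another → neither Principle B nor Principle C is at stake; coindexation permitted.
*[Ingrid₁'s supervisor]₂* c-commands the pronoun within its binding domain → coindexation would violate Principle B.
*Clara₃*: the pronoun c-commands this R-expression → coindexation would violate Principle C on *Clara₃*.
*Tamar₄*: the pronoun c-commands this R-expression → coindexation would violate Principle C on *Tamar₄*.
*Amara₅*: the pronoun c-commands this R-expression → coindexation would violate Principle C on *Amara₅*.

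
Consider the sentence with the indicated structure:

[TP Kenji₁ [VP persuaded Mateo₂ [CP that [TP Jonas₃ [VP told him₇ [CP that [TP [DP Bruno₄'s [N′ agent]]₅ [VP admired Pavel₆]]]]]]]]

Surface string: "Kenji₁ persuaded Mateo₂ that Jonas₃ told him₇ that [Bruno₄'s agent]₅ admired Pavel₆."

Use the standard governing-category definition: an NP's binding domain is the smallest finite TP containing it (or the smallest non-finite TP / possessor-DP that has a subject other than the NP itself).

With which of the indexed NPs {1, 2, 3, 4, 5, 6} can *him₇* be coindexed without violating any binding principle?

*him* is a pronoun, so Principle B applies: it must be free in its binding domain.
Binding domain of *him₇*: the embedded TP, whose subject is Jonas₃.
*Kenji₁* c-commands the pronoun but from outside its binding domain, and is not c-commanded by it → coindexation permitted.
*Mateo₂* c-commands the pronoun but from outside its binding domain, and is not c-commanded by it → coindexation permitted.
*Jonas₃* c-commands the pronoun within its binding domain → coindexation would violate Principle B.
*Bruno₄*: the pronoun c-commands this R-expression → coindexation would violate Principle C on *Bruno₄*.
*[Bruno₄'s agent]₅*: the pronoun c-commands this R-expression → coindexation would violate Principle C on *[Bruno₄'s agent]₅*.
*Pavel₆*: the pronoun c-commands this R-expression → coindexation would violate Principle C on *Pavel₆*.

{1, 2}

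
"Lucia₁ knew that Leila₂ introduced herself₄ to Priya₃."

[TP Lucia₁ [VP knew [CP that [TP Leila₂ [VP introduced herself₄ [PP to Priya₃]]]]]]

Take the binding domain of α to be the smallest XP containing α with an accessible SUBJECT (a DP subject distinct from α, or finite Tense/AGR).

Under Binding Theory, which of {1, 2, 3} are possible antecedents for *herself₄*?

{2}

*herself* is an anaphor, so Principle A applies: it must be bound in its binding domain.
Binding domain of *herself₄*: the embedded TP, whose subject is Leila₂.
*Lucia₁* c-commands the anaphor but is outside its binding domain → cannot satisfy Principle A.
*Leila₂* c-commands the anaphor within its binding domain → licit binder.
*Priya₃* does not c-command the anaphor → cannot bind it.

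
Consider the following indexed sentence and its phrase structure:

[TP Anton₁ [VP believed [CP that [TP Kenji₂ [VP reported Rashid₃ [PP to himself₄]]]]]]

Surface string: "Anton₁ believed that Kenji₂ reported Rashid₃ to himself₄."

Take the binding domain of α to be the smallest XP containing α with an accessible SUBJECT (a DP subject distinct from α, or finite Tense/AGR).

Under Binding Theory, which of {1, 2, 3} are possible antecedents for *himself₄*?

*himself* is an anaphor, so Principle A applies: it must be bound in its binding domain.
Binding domain of *himself₄*: the embedded TP, whose subject is Kenji₂.
*Anton₁* c-commands the anaphor but is outside its binding domain → cannot satisfy Principle A.
*Kenji₂* c-commands the anaphor within its binding domain → licit binder.
*Rashid₃* c-commands the anaphor within its binding domain → licit binder.

{2, 3}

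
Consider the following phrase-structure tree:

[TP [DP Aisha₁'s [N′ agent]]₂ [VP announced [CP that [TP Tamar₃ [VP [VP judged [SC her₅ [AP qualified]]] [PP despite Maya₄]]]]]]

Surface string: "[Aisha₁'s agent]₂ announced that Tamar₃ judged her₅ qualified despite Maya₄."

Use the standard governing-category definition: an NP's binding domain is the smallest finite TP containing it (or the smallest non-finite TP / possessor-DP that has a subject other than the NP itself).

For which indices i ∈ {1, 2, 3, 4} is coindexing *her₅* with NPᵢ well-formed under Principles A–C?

{1, 2, 4}

*her* is a pronoun, so Principle B applies: it must be free in its binding domain.
Binding domain of *her₅*: the embedded TP, whose subject is Tamar₃.
*Aisha₁* and the pronoun do not c-command one another → neither Principle B nor Principle C is at stake; coindexation permitted.
*[Aisha₁'s agent]₂* c-commands the pronoun but from outside its binding domain, and is not c-commanded by it → coindexation permitted.
*Tamar₃* c-commands the pronoun within its binding domain → coindexation would violate Principle B.
*Maya₄* and the pronoun do not c-command one another → neither Principle B nor Principle C is at stake; coindexation permitted.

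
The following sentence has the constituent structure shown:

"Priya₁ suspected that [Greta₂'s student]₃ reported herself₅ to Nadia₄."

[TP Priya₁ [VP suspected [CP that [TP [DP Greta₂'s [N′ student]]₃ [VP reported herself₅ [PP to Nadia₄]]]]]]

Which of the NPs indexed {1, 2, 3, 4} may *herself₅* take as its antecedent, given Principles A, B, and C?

{3}

*herself* is an anaphor, so Principle A applies: it must be bound in its binding domain.
Binding domain of *herself₅*: the embedded TP, whose subject is [Greta₂'s student]₃.
*Priya₁* c-commands the anaphor but is outside its binding domain → cannot satisfy Principle A.
*Greta₂* does not c-command the anaphor → cannot bind it.
*[Greta₂'s student]₃* c-commands the anaphor within its binding domain → licit binder.
*Nadia₄* does not c-command the anaphor → cannot bind it.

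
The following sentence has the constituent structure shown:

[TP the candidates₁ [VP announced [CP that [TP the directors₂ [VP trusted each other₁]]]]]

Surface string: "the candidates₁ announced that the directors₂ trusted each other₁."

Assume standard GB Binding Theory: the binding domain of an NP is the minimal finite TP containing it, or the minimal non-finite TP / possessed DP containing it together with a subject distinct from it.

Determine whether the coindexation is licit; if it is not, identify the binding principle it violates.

The two coindexed NPs are *the candidates₁* and *each other₁*.
*each other₁* is an anaphor. Principle A requires it to be bound within its binding domain — the embedded TP, whose subject is the directors₂.
Within that domain it is c-commanded by *the directors₂*, which does not share its index.
*the candidates₁* does c-command the anaphor, but from outside its binding domain.
The anaphor is unbound in its domain → Principle A violation.

Principle A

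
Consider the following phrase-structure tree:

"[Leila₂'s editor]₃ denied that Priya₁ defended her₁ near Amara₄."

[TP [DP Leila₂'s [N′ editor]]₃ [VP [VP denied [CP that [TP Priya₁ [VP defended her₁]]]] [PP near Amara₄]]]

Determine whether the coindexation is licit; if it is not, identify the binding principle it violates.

Principle B

The two coindexed NPs are *Priya₁* and *her₁*.
*her₁* is a pronoun. Its binding domain is the embedded TP, whose subject is Priya₁.
*Priya₁* c-commands it within that domain and carries the same index.
The pronoun is locally bound → Principle B violation.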